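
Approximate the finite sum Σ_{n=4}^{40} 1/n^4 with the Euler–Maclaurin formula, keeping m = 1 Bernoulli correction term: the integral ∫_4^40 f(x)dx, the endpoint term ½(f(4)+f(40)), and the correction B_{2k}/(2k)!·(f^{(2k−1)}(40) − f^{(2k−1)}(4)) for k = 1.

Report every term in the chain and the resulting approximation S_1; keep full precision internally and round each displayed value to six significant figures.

Integral: ∫_4^40 1/x^4 dx = 0.00520313.
½[f(4) + f(40)] = ½[0.00390625 + 3.90625e-07] = 0.00195332.
So far: 0.00715645.
k=1: B_{2}/(2)! × [f^{(1)}(40) − f^{(1)}(4)] = 1/12 × (-3.90625e-08 − (-0.00390625)) = 0.000325518.

S_1 ≈ 0.00748196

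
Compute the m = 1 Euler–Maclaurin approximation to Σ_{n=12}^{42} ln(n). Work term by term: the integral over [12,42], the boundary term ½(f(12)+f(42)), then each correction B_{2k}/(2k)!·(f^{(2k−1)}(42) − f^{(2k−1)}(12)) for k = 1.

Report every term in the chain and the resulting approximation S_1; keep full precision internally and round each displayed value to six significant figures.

Integral: ∫_12^42 ln(x) dx = 97.1632.
Endpoint term: (f(12) + f(42))/2 = (2.48491 + 3.73767)/2 = 3.11129.
Running total after boundary: 100.275.
Correction k=1: B_{2}/2! · (f^{(1)}(42) − f^{(1)}(12)) = 1/12 · (0.0238095 − 0.0833333) = -0.00496032.

S_1 ≈ 100.270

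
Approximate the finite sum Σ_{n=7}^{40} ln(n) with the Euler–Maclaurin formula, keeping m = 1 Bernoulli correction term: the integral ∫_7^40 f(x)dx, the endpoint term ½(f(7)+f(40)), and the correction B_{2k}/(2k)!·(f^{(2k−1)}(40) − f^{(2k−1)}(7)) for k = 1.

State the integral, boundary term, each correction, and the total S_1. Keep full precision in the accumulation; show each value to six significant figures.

S_1 ≈ 103.741

∫_7^40 ln(x) dx evaluates to 100.934.
Endpoint term: (f(7) + f(40))/2 = (1.94591 + 3.68888)/2 = 2.81739.
Running total after boundary: 103.751.
Order-1 term: 1/12 · (0.0250000 − 0.142857) = -0.00982143.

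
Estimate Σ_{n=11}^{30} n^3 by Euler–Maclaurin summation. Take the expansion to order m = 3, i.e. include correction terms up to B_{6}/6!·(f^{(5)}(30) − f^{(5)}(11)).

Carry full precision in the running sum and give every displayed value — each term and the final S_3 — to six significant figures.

S_3 ≈ 213200

∫_11^30 x^3 dx evaluates to 198840.
Endpoint term: (f(11) + f(30))/2 = (1331.00 + 27000.0)/2 = 14165.5.
Integral + boundary = 213005.
Correction k=1: B_{2}/2! · (f^{(1)}(30) − f^{(1)}(11)) = 1/12 · (2700.00 − 363.000) = 194.750.
Partial sum through k=1: 213200.
Correction k=2: B_{4}/4! · (f^{(3)}(30) − f^{(3)}(11)) = −1/720 · (6.00000 − 6.00000) = 0.00000.
Partial sum through k=2: 213200.
Correction k=3: B_{6}/6! · (f^{(5)}(30) − f^{(5)}(11)) = 1/30240 · (0.00000 − 0.00000) = 0.00000.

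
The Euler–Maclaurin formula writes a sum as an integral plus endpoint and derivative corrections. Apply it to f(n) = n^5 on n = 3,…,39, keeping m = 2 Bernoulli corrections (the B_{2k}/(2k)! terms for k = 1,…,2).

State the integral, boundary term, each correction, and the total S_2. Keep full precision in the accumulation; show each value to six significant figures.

S_2 ≈ 6.32533e+08

The integral term ∫_3^39 x^5 dx = 5.86457e+08.
½[f(3) + f(39)] = ½[243.000 + 9.02242e+07] = 4.51122e+07.
Integral + boundary = 6.31569e+08.
Order-1 term: 1/12 · (1.15672e+07 − 405.000) = 963900.
Running total after k=1: 6.32533e+08.
Order-2 term: −1/720 · (91260.0 − 540.000) = -126.000.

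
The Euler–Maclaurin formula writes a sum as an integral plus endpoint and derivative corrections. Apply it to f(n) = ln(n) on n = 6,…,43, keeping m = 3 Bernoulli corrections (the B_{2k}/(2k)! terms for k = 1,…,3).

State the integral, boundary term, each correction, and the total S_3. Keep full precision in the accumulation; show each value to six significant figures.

Integral: ∫_6^43 ln(x) dx = 113.981.
Endpoint term: (f(6) + f(43))/2 = (1.79176 + 3.76120)/2 = 2.77648.
Running total after boundary: 116.758.
Order-1 term: 1/12 · (0.0232558 − 0.166667) = -0.0119509.
Partial sum through k=1: 116.746.
Order-2 term: −1/720 · (2.51550e-05 − 0.00925926) = 1.28251e-05.
Partial sum through k=2: 116.746.
Order-3 term: 1/30240 · (1.63256e-07 − 0.00308642) = -1.02059e-07.

S_3 ≈ 116.746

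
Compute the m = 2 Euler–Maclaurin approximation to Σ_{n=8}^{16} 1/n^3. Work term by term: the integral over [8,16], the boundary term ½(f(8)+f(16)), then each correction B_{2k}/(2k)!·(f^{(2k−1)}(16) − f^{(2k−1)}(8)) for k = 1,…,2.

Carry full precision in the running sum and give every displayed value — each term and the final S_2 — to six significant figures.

S_2 ≈ 0.00701492

Integral: ∫_8^16 1/x^3 dx = 0.00585938.
Endpoint term: (f(8) + f(16))/2 = (0.00195312 + 0.000244141)/2 = 0.00109863.
Running total after boundary: 0.00695801.
k=1: B_{2}/(2)! × [f^{(1)}(16) − f^{(1)}(8)] = 1/12 × (-4.57764e-05 − (-0.000732422)) = 5.72205e-05.
After k=1: 0.00701523.
k=2: B_{4}/(4)! × [f^{(3)}(16) − f^{(3)}(8)] = −1/720 × (-3.57628e-06 − (-0.000228882)) = -3.12924e-07.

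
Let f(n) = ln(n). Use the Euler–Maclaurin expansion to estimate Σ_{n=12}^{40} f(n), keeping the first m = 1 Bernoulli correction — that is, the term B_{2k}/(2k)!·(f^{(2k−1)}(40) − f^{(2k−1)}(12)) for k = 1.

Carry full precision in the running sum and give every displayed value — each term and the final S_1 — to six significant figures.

S_1 ≈ 92.8183

Integral: ∫_12^40 ln(x) dx = 89.7363.
½[f(12) + f(40)] = ½[2.48491 + 3.68888] = 3.08689.
So far: 92.8232.
Order-1 term: 1/12 · (0.0250000 − 0.0833333) = -0.00486111.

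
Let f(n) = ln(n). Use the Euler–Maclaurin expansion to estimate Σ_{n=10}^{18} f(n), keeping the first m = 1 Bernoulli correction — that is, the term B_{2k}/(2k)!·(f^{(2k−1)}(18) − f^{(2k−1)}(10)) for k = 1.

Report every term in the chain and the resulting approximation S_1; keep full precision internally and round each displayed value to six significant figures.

Integral: ∫_10^18 ln(x) dx = 21.0008.
Boundary: ½(f(10) + f(18)) = ½(2.30259 + 2.89037) = 2.59648.
Running total after boundary: 23.5973.
k=1: B_{2}/(2)! × [f^{(1)}(18) − f^{(1)}(10)] = 1/12 × (0.0555556 − 0.100000) = -0.00370370.

S_1 ≈ 23.5936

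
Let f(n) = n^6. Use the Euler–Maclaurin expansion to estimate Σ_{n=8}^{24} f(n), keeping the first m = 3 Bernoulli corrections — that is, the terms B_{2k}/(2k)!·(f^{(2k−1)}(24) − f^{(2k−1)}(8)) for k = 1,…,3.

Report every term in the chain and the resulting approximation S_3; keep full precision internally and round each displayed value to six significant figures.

∫_8^24 x^6 dx evaluates to 6.54911e+08.
Endpoint term: (f(8) + f(24))/2 = (262144 + 1.91103e+08)/2 = 9.56826e+07.
Integral + boundary = 7.50593e+08.
Order-1 term: 1/12 · (4.77757e+07 − 196608) = 3.96493e+06.
Running total after k=1: 7.54558e+08.
Order-2 term: −1/720 · (1.65888e+06 − 61440.0) = -2218.67.
Running total after k=2: 7.54556e+08.
Order-3 term: 1/30240 · (17280.0 − 5760.00) = 0.380952.

S_3 ≈ 7.54556e+08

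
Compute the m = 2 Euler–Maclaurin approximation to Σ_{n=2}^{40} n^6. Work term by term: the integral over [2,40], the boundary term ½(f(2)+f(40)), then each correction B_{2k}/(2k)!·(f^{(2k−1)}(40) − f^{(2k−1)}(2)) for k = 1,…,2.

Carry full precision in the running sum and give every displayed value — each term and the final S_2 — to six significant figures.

∫_2^40 x^6 dx evaluates to 2.34057e+10.
Boundary: ½(f(2) + f(40)) = ½(64.0000 + 4.09600e+09) = 2.04800e+09.
Running total after boundary: 2.54537e+10.
Order-1 term: 1/12 · (6.14400e+08 − 192.000) = 5.12000e+07.
Partial sum through k=1: 2.55049e+10.
Order-2 term: −1/720 · (7.68000e+06 − 960.000) = -10665.3.

S_2 ≈ 2.55049e+10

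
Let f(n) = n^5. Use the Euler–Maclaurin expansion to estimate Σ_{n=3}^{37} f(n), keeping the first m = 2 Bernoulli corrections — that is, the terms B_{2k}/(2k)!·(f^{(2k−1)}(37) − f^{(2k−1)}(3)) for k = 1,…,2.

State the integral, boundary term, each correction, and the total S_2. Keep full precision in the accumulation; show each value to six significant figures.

S_2 ≈ 4.63074e+08

Integral: ∫_3^37 x^5 dx = 4.27621e+08.
½[f(3) + f(37)] = ½[243.000 + 6.93440e+07] = 3.46721e+07.
Integral + boundary = 4.62293e+08.
Correction k=1: B_{2}/2! · (f^{(1)}(37) − f^{(1)}(3)) = 1/12 · (9.37080e+06 − 405.000) = 780867.
Running total after k=1: 4.63074e+08.
Correction k=2: B_{4}/4! · (f^{(3)}(37) − f^{(3)}(3)) = −1/720 · (82140.0 − 540.000) = -113.333.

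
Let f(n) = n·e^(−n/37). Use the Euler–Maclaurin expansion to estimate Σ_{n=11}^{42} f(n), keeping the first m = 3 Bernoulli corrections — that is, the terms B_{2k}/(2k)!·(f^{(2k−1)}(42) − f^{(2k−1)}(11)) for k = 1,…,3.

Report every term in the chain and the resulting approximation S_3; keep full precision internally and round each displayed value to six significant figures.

The integral term ∫_11^42 x·e^(−x/37) dx = 379.864.
Endpoint term: (f(11) + f(42))/2 = (8.17105 + 13.4979)/2 = 10.8345.
Integral + boundary = 390.698.
k=1: B_{2}/(2)! × [f^{(1)}(42) − f^{(1)}(11)] = 1/12 × (-0.0434296 − 0.521984) = -0.0471178.
Partial sum through k=1: 390.651.
k=2: B_{4}/(4)! × [f^{(3)}(42) − f^{(3)}(11)] = −1/720 × (0.000437785 − 0.00146649) = 1.42876e-06.
Partial sum through k=2: 390.651.
k=3: B_{6}/(6)! × [f^{(5)}(42) − f^{(5)}(11)] = 1/30240 × (6.62742e-07 − 1.86391e-06) = -3.97213e-11.

S_3 ≈ 390.651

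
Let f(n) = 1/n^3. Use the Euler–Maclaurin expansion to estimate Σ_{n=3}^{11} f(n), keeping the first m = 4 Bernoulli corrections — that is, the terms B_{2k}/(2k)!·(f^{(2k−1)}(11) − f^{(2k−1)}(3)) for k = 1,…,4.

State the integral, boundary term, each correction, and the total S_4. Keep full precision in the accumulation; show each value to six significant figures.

S_4 ≈ 0.0732827

Integral: ∫_3^11 1/x^3 dx = 0.0514233.
Endpoint term: (f(3) + f(11))/2 = (0.0370370 + 0.000751315)/2 = 0.0188942.
Running total after boundary: 0.0703175.
Order-1 term: 1/12 · (-0.000204904 − (-0.0370370)) = 0.00306934.
Partial sum through k=1: 0.0733868.
Order-2 term: −1/720 · (-3.38684e-05 − (-0.0823045)) = -0.000114265.
Partial sum through k=2: 0.0732726.
Order-3 term: 1/30240 · (-1.17560e-05 − (-0.384088)) = 1.27009e-05.
Partial sum through k=3: 0.0732853.
Order-4 term: −1/1209600 · (-6.99530e-06 − (-3.07270)) = -2.54026e-06.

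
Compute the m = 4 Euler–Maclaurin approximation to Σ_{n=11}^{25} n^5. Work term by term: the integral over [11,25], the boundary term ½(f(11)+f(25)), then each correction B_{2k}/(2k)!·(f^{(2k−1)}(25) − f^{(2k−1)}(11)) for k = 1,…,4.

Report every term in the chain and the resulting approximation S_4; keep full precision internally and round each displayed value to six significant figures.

S_4 ≈ 4.55148e+07

Integral: ∫_11^25 x^5 dx = 4.03948e+07.
½[f(11) + f(25)] = ½[161051 + 9.76562e+06] = 4.96334e+06.
So far: 4.53582e+07.
k=1: B_{2}/(2)! × [f^{(1)}(25) − f^{(1)}(11)] = 1/12 × (1.95312e+06 − 73205.0) = 156660.
Partial sum through k=1: 4.55148e+07.
k=2: B_{4}/(4)! × [f^{(3)}(25) − f^{(3)}(11)] = −1/720 × (37500.0 − 7260.00) = -42.0000.
Partial sum through k=2: 4.55148e+07.
k=3: B_{6}/(6)! × [f^{(5)}(25) − f^{(5)}(11)] = 1/30240 × (120.000 − 120.000) = 0.00000.
Partial sum through k=3: 4.55148e+07.
k=4: B_{8}/(8)! × [f^{(7)}(25) − f^{(7)}(11)] = −1/1209600 × (0.00000 − 0.00000) = 0.00000.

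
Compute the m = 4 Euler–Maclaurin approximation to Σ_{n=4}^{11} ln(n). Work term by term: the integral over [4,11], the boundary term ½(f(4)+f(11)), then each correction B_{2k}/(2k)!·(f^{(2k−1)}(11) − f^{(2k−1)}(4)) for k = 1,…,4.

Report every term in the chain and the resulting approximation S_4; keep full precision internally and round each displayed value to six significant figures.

S_4 ≈ 15.7105

The integral term ∫_4^11 ln(x) dx = 13.8317.
Endpoint term: (f(4) + f(11))/2 = (1.38629 + 2.39790)/2 = 1.89209.
Running total after boundary: 15.7238.
Correction k=1: B_{2}/2! · (f^{(1)}(11) − f^{(1)}(4)) = 1/12 · (0.0909091 − 0.250000) = -0.0132576.
Partial sum through k=1: 15.7105.
Correction k=2: B_{4}/4! · (f^{(3)}(11) − f^{(3)}(4)) = −1/720 · (0.00150263 − 0.0312500) = 4.13158e-05.
Partial sum through k=2: 15.7105.
Correction k=3: B_{6}/6! · (f^{(5)}(11) − f^{(5)}(4)) = 1/30240 · (0.000149021 − 0.0234375) = -7.70122e-07.
Partial sum through k=3: 15.7105.
Correction k=4: B_{8}/8! · (f^{(7)}(11) − f^{(7)}(4)) = −1/1209600 · (3.69474e-05 − 0.0439453) = 3.62999e-08.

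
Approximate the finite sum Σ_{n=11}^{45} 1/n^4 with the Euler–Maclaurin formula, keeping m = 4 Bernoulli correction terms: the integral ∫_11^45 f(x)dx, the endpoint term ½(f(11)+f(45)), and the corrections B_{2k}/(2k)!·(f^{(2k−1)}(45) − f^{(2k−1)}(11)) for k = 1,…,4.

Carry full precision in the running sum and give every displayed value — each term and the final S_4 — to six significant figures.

S_4 ≈ 0.000283112

∫_11^45 1/x^4 dx evaluates to 0.000246780.
Endpoint term: (f(11) + f(45))/2 = (6.83013e-05 + 2.43865e-07)/2 = 3.42726e-05.
Running total after boundary: 0.000281053.
Correction k=1: B_{2}/2! · (f^{(1)}(45) − f^{(1)}(11)) = 1/12 · (-2.16769e-08 − (-2.48369e-05)) = 2.06793e-06.
After k=1: 0.000283121.
Correction k=2: B_{4}/4! · (f^{(3)}(45) − f^{(3)}(11)) = −1/720 · (-3.21139e-10 − (-6.15790e-06)) = -8.55219e-09.
After k=2: 0.000283112.
Correction k=3: B_{6}/6! · (f^{(5)}(45) − f^{(5)}(11)) = 1/30240 · (-8.88089e-12 − (-2.84994e-06)) = 9.42436e-11.
After k=3: 0.000283112.
Correction k=4: B_{8}/8! · (f^{(7)}(45) − f^{(7)}(11)) = −1/1209600 · (-3.94706e-13 − (-2.11979e-06)) = -1.75247e-12.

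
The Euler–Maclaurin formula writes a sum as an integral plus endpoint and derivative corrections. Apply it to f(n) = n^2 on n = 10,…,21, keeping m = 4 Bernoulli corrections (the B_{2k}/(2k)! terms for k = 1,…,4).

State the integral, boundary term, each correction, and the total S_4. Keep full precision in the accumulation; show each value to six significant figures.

The integral term ∫_10^21 x^2 dx = 2753.67.
½[f(10) + f(21)] = ½[100.000 + 441.000] = 270.500.
Integral + boundary = 3024.17.
Order-1 term: 1/12 · (42.0000 − 20.0000) = 1.83333.
Running total after k=1: 3026.00.
Order-2 term: −1/720 · (0.00000 − 0.00000) = 0.00000.
Running total after k=2: 3026.00.
Order-3 term: 1/30240 · (0.00000 − 0.00000) = 0.00000.
Running total after k=3: 3026.00.
Order-4 term: −1/1209600 · (0.00000 − 0.00000) = 0.00000.

S_4 ≈ 3026.00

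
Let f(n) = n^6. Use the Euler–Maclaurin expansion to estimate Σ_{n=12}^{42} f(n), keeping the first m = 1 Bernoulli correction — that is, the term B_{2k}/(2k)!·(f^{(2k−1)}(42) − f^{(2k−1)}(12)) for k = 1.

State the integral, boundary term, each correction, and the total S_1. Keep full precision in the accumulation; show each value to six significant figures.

S_1 ≈ 3.57403e+10

Integral: ∫_12^42 x^6 dx = 3.29291e+10.
Endpoint term: (f(12) + f(42))/2 = (2.98598e+06 + 5.48903e+09)/2 = 2.74601e+09.
So far: 3.56751e+10.
Correction k=1: B_{2}/2! · (f^{(1)}(42) − f^{(1)}(12)) = 1/12 · (7.84147e+08 − 1.49299e+06) = 6.52212e+07.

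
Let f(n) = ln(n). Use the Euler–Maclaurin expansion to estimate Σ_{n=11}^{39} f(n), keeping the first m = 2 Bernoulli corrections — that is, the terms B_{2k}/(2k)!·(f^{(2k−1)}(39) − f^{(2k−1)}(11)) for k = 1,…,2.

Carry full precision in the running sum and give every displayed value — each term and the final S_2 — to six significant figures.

S_2 ≈ 91.5273

∫_11^39 ln(x) dx evaluates to 88.5021.
Boundary: ½(f(11) + f(39)) = ½(2.39790 + 3.66356) = 3.03073.
Running total after boundary: 91.5328.
k=1: B_{2}/(2)! × [f^{(1)}(39) − f^{(1)}(11)] = 1/12 × (0.0256410 − 0.0909091) = -0.00543901.
After k=1: 91.5273.
k=2: B_{4}/(4)! × [f^{(3)}(39) − f^{(3)}(11)] = −1/720 × (3.37160e-05 − 0.00150263) = 2.04016e-06.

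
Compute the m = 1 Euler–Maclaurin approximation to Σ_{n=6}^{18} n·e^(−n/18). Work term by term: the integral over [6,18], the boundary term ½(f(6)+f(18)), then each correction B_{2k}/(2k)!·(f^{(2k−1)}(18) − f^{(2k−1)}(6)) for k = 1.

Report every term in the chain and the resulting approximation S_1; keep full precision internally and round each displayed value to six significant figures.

The integral term ∫_6^18 x·e^(−x/18) dx = 71.1556.
½[f(6) + f(18)] = ½[4.29919 + 6.62183] = 5.46051.
So far: 76.6162.
k=1: B_{2}/(2)! × [f^{(1)}(18) − f^{(1)}(6)] = 1/12 × (0.00000 − 0.477688) = -0.0398073.

S_1 ≈ 76.5763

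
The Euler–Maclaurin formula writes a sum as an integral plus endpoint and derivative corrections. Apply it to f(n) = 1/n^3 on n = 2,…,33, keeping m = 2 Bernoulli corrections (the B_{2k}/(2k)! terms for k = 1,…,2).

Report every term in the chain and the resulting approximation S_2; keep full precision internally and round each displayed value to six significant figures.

Integral: ∫_2^33 1/x^3 dx = 0.124541.
Boundary: ½(f(2) + f(33)) = ½(0.125000 + 2.78265e-05) = 0.0625139.
Running total after boundary: 0.187055.
Correction k=1: B_{2}/2! · (f^{(1)}(33) − f^{(1)}(2)) = 1/12 · (-2.52968e-06 − (-0.187500)) = 0.0156248.
Partial sum through k=1: 0.202680.
Correction k=2: B_{4}/4! · (f^{(3)}(33) − f^{(3)}(2)) = −1/720 · (-4.64588e-08 − (-0.937500)) = -0.00130208.

S_2 ≈ 0.201377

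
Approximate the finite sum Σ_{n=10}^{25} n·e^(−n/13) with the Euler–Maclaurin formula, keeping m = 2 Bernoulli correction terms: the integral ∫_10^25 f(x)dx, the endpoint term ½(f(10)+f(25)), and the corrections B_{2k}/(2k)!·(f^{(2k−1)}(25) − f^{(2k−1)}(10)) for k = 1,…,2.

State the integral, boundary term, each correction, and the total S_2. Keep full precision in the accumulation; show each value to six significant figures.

S_2 ≈ 70.4698

∫_10^25 x·e^(−x/13) dx evaluates to 66.3461.
½[f(10) + f(25)] = ½[4.63369 + 3.65391] = 4.14380.
Running total after boundary: 70.4899.
Order-1 term: 1/12 · (-0.134914 − 0.106931) = -0.0201538.
Running total after k=1: 70.4698.
Order-2 term: −1/720 · (0.000931357 − 0.00611639) = 7.20144e-06.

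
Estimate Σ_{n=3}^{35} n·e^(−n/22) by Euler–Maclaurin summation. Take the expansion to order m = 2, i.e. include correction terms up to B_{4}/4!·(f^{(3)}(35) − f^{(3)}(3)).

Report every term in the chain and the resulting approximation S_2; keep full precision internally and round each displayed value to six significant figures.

S_2 ≈ 229.200

Integral: ∫_3^35 x·e^(−x/22) dx = 224.399.
Endpoint term: (f(3) + f(35))/2 = (2.61758 + 7.13091)/2 = 4.87424.
Integral + boundary = 229.273.
Correction k=1: B_{2}/2! · (f^{(1)}(35) − f^{(1)}(3)) = 1/12 · (-0.120392 − 0.753545) = -0.0728280.
Partial sum through k=1: 229.200.
Correction k=2: B_{4}/4! · (f^{(3)}(35) − f^{(3)}(3)) = −1/720 · (0.000593158 − 0.00516239) = 6.34615e-06.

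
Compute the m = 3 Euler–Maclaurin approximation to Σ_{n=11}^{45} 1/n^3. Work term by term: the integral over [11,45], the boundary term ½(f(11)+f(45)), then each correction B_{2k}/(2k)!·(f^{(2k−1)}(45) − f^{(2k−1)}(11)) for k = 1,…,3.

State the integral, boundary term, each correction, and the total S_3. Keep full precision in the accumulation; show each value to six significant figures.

Integral: ∫_11^45 1/x^3 dx = 0.00388532.
Endpoint term: (f(11) + f(45))/2 = (0.000751315 + 1.09739e-05)/2 = 0.000381144.
Running total after boundary: 0.00426646.
k=1: B_{2}/(2)! × [f^{(1)}(45) − f^{(1)}(11)] = 1/12 × (-7.31596e-07 − (-0.000204904)) = 1.70144e-05.
Partial sum through k=1: 0.00428348.
k=2: B_{4}/(4)! × [f^{(3)}(45) − f^{(3)}(11)] = −1/720 × (-7.22564e-09 − (-3.38684e-05)) = -4.70295e-08.
Partial sum through k=2: 0.00428343.
k=3: B_{6}/(6)! × [f^{(5)}(45) − f^{(5)}(11)] = 1/30240 × (-1.49865e-10 − (-1.17560e-05)) = 3.88751e-10.

S_3 ≈ 0.00428343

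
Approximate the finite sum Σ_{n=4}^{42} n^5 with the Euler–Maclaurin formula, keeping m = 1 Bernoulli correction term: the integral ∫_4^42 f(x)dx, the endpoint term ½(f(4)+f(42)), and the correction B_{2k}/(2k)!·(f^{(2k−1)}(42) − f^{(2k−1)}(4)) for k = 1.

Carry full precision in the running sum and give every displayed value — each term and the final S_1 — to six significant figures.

S_1 ≈ 9.81481e+08

Integral: ∫_4^42 x^5 dx = 9.14838e+08.
Endpoint term: (f(4) + f(42))/2 = (1024.00 + 1.30691e+08)/2 = 6.53461e+07.
So far: 9.80184e+08.
Order-1 term: 1/12 · (1.55585e+07 − 1280.00) = 1.29643e+06.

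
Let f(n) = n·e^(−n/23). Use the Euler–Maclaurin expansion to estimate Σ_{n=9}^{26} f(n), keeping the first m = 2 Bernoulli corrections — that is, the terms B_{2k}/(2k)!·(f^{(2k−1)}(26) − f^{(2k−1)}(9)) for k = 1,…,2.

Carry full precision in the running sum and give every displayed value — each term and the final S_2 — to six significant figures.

Integral: ∫_9^26 x·e^(−x/23) dx = 133.764.
Boundary: ½(f(9) + f(26)) = ½(6.08557 + 8.39521) = 7.24039.
Integral + boundary = 141.004.
Correction k=1: B_{2}/2! · (f^{(1)}(26) − f^{(1)}(9)) = 1/12 · (-0.0421165 − 0.411584) = -0.0378084.
After k=1: 140.967.
Correction k=2: B_{4}/4! · (f^{(3)}(26) − f^{(3)}(9)) = −1/720 · (0.00114115 − 0.00333447) = 3.04627e-06.

S_2 ≈ 140.967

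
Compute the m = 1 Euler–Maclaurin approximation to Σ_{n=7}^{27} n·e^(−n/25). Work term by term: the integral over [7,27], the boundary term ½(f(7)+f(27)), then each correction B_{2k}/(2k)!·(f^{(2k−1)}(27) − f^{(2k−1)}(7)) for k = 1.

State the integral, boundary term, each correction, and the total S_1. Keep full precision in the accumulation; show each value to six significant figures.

S_1 ≈ 170.335

The integral term ∫_7^27 x·e^(−x/25) dx = 163.153.
Endpoint term: (f(7) + f(27))/2 = (5.29049 + 9.16908)/2 = 7.22978.
Integral + boundary = 170.383.
Correction k=1: B_{2}/2! · (f^{(1)}(27) − f^{(1)}(7)) = 1/12 · (-0.0271676 − 0.544164) = -0.0476110.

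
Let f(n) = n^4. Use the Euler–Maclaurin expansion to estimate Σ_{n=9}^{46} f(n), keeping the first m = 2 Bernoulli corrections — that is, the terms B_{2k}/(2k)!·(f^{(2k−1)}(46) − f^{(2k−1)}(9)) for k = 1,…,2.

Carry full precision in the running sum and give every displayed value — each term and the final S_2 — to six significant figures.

S_2 ≈ 4.34550e+07

The integral term ∫_9^46 x^4 dx = 4.11808e+07.
½[f(9) + f(46)] = ½[6561.00 + 4.47746e+06] = 2.24201e+06.
Running total after boundary: 4.34228e+07.
Correction k=1: B_{2}/2! · (f^{(1)}(46) − f^{(1)}(9)) = 1/12 · (389344 − 2916.00) = 32202.3.
Running total after k=1: 4.34550e+07.
Correction k=2: B_{4}/4! · (f^{(3)}(46) − f^{(3)}(9)) = −1/720 · (1104.00 − 216.000) = -1.23333.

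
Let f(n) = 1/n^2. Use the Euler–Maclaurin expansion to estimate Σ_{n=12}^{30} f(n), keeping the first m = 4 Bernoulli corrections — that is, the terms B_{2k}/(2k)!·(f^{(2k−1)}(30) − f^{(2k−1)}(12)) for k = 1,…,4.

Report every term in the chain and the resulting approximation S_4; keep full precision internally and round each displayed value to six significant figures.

Integral: ∫_12^30 1/x^2 dx = 0.0500000.
Endpoint term: (f(12) + f(30))/2 = (0.00694444 + 0.00111111)/2 = 0.00402778.
Running total after boundary: 0.0540278.
Order-1 term: 1/12 · (-7.40741e-05 − (-0.00115741)) = 9.02778e-05.
After k=1: 0.0541181.
Order-2 term: −1/720 · (-9.87654e-07 − (-9.64506e-05)) = -1.32587e-07.
After k=2: 0.0541179.
Order-3 term: 1/30240 · (-3.29218e-08 − (-2.00939e-05)) = 6.63391e-10.
After k=3: 0.0541179.
Order-4 term: −1/1209600 · (-2.04847e-09 − (-7.81429e-06)) = -6.45853e-12.

S_4 ≈ 0.0541179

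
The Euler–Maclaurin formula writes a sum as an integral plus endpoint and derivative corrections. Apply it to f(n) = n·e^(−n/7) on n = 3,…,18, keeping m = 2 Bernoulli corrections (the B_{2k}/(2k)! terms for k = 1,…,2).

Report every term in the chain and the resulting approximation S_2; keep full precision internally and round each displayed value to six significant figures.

The integral term ∫_3^18 x·e^(−x/7) dx = 32.2261.
Boundary: ½(f(3) + f(18)) = ½(1.95432 + 1.37567) = 1.66500.
Running total after boundary: 33.8911.
Correction k=1: B_{2}/2! · (f^{(1)}(18) − f^{(1)}(3)) = 1/12 · (-0.120098 − 0.372251) = -0.0410291.
Partial sum through k=1: 33.8501.
Correction k=2: B_{4}/4! · (f^{(3)}(18) − f^{(3)}(3)) = −1/720 · (0.000668451 − 0.0341863) = 4.65526e-05.

S_2 ≈ 33.8501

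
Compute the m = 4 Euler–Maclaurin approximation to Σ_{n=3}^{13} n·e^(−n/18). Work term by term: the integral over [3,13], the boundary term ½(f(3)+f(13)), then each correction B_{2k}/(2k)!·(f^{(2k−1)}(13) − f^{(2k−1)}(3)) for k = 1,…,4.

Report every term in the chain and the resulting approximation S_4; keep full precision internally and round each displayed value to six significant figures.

S_4 ≈ 53.3443

Integral: ∫_3^13 x·e^(−x/18) dx = 48.9652.
½[f(3) + f(13)] = ½[2.53945 + 6.31373] = 4.42659.
Running total after boundary: 53.3918.
Order-1 term: 1/12 · (0.134909 − 0.705401) = -0.0475411.
Running total after k=1: 53.3443.
Order-2 term: −1/720 · (0.00341436 − 0.00740236) = 5.53889e-06.
Running total after k=2: 53.3443.
Order-3 term: 1/30240 · (1.97912e-05 − 3.89739e-05) = -6.34351e-10.
Running total after k=3: 53.3443.
Order-4 term: −1/1209600 · (8.96425e-08 − 1.70065e-07) = 6.64870e-14.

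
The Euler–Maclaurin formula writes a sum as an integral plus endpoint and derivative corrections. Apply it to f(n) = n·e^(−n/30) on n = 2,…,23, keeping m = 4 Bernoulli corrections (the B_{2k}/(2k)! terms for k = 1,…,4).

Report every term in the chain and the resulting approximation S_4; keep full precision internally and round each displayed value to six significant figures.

The integral term ∫_2^23 x·e^(−x/30) dx = 159.438.
Endpoint term: (f(2) + f(23))/2 = (1.87101 + 10.6849)/2 = 6.27794.
Running total after boundary: 165.716.
Order-1 term: 1/12 · (0.108397 − 0.873140) = -0.0637286.
After k=1: 165.652.
Order-2 term: −1/720 · (0.00115279 − 0.00304906) = 2.63370e-06.
After k=2: 165.652.
Order-3 term: 1/30240 · (2.42794e-06 − 5.69774e-06) = -1.08128e-10.
After k=3: 165.652.
Order-4 term: −1/1209600 · (3.97222e-09 − 8.89737e-09) = 4.07171e-15.

S_4 ≈ 165.652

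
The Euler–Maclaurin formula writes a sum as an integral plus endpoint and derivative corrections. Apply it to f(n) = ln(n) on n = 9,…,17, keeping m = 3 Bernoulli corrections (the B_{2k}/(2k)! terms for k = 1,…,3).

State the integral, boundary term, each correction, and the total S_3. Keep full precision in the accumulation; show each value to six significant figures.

S_3 ≈ 22.9005

∫_9^17 ln(x) dx evaluates to 20.3896.
½[f(9) + f(17)] = ½[2.19722 + 2.83321] = 2.51522.
So far: 22.9048.
k=1: B_{2}/(2)! × [f^{(1)}(17) − f^{(1)}(9)] = 1/12 × (0.0588235 − 0.111111) = -0.00435730.
After k=1: 22.9005.
k=2: B_{4}/(4)! × [f^{(3)}(17) − f^{(3)}(9)] = −1/720 × (0.000407083 − 0.00274348) = 3.24500e-06.
After k=2: 22.9005.
k=3: B_{6}/(6)! × [f^{(5)}(17) − f^{(5)}(9)] = 1/30240 × (1.69031e-05 − 0.000406442) = -1.28816e-08.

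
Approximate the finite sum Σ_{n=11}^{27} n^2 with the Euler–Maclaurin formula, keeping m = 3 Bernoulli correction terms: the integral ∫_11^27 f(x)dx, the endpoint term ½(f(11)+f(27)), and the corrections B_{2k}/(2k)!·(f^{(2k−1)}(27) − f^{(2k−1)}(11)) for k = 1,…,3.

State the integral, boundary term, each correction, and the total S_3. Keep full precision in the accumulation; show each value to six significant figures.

S_3 ≈ 6545.00

Integral: ∫_11^27 x^2 dx = 6117.33.
Boundary: ½(f(11) + f(27)) = ½(121.000 + 729.000) = 425.000.
So far: 6542.33.
Order-1 term: 1/12 · (54.0000 − 22.0000) = 2.66667.
Partial sum through k=1: 6545.00.
Order-2 term: −1/720 · (0.00000 − 0.00000) = 0.00000.
Partial sum through k=2: 6545.00.
Order-3 term: 1/30240 · (0.00000 − 0.00000) = 0.00000.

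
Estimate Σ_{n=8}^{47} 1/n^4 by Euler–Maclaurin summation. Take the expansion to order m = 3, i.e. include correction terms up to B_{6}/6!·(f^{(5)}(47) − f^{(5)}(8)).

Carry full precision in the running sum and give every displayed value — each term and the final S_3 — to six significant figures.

Integral: ∫_8^47 1/x^4 dx = 0.000647831.
Endpoint term: (f(8) + f(47))/2 = (0.000244141 + 2.04931e-07)/2 = 0.000122173.
So far: 0.000770004.
Order-1 term: 1/12 · (-1.74410e-08 − (-0.000122070)) = 1.01711e-05.
Running total after k=1: 0.000780175.
Order-2 term: −1/720 · (-2.36862e-10 − (-5.72205e-05)) = -7.94725e-08.
Running total after k=2: 0.000780095.
Order-3 term: 1/30240 · (-6.00466e-12 − (-5.00679e-05)) = 1.65568e-09.

S_3 ≈ 0.000780097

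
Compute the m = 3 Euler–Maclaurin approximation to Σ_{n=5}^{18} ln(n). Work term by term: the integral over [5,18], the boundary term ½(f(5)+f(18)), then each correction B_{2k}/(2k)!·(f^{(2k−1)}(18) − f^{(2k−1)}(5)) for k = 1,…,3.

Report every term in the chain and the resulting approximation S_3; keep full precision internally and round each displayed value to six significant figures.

Integral: ∫_5^18 ln(x) dx = 30.9795.
Boundary: ½(f(5) + f(18)) = ½(1.60944 + 2.89037) = 2.24990.
Integral + boundary = 33.2294.
Correction k=1: B_{2}/2! · (f^{(1)}(18) − f^{(1)}(5)) = 1/12 · (0.0555556 − 0.200000) = -0.0120370.
Partial sum through k=1: 33.2174.
Correction k=2: B_{4}/4! · (f^{(3)}(18) − f^{(3)}(5)) = −1/720 · (0.000342936 − 0.0160000) = 2.17459e-05.
Partial sum through k=2: 33.2174.
Correction k=3: B_{6}/6! · (f^{(5)}(18) − f^{(5)}(5)) = 1/30240 · (1.27013e-05 − 0.00768000) = -2.53548e-07.

S_3 ≈ 33.2174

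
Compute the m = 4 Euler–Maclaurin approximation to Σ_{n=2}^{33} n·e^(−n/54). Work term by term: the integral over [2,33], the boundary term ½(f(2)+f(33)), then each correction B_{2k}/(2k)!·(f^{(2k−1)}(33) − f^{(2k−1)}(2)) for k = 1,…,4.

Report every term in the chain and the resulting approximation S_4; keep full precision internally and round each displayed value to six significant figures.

S_4 ≈ 374.080

Integral: ∫_2^33 x·e^(−x/54) dx = 364.221.
Boundary: ½(f(2) + f(33)) = ½(1.92728 + 17.9107) = 9.91897.
Integral + boundary = 374.140.
Order-1 term: 1/12 · (0.211068 − 0.927950) = -0.0597401.
Running total after k=1: 374.080.
Order-2 term: −1/720 · (0.000444638 − 0.000979160) = 7.42392e-07.
Running total after k=2: 374.080.
Order-3 term: 1/30240 · (2.80141e-07 − 5.62446e-07) = -9.33548e-12.
Running total after k=3: 374.080.
Order-4 term: −1/1209600 · (1.39849e-10 − 2.70612e-10) = 1.08104e-16.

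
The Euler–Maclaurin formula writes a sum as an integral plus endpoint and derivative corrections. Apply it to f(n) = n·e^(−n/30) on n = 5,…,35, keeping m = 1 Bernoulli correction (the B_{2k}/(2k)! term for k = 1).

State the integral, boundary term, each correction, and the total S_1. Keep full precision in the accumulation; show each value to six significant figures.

S_1 ≈ 289.072

The integral term ∫_5^35 x·e^(−x/30) dx = 281.570.
½[f(5) + f(35)] = ½[4.23241 + 10.8991] = 7.56576.
Running total after boundary: 289.135.
Correction k=1: B_{2}/2! · (f^{(1)}(35) − f^{(1)}(5)) = 1/12 · (-0.0519005 − 0.705401) = -0.0631085.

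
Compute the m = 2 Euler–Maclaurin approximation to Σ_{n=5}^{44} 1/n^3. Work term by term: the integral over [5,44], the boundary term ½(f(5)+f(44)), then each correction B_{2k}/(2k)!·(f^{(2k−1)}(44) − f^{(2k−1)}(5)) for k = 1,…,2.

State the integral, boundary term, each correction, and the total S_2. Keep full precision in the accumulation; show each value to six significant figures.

S_2 ≈ 0.0241422

Integral: ∫_5^44 1/x^3 dx = 0.0197417.
Boundary: ½(f(5) + f(44)) = ½(0.00800000 + 1.17393e-05) = 0.00400587.
Integral + boundary = 0.0237476.
k=1: B_{2}/(2)! × [f^{(1)}(44) − f^{(1)}(5)] = 1/12 × (-8.00406e-07 − (-0.00480000)) = 0.000399933.
Running total after k=1: 0.0241475.
k=2: B_{4}/(4)! × [f^{(3)}(44) − f^{(3)}(5)] = −1/720 × (-8.26866e-09 − (-0.00384000)) = -5.33332e-06.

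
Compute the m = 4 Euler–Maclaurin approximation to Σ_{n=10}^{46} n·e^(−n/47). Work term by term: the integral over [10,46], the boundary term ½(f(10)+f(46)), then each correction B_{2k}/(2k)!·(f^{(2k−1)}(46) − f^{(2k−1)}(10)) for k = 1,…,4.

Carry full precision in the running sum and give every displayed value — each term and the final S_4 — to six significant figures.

Integral: ∫_10^46 x·e^(−x/47) dx = 522.977.
Boundary: ½(f(10) + f(46)) = ½(8.08345 + 17.2864) = 12.6849.
So far: 535.662.
Correction k=1: B_{2}/2! · (f^{(1)}(46) − f^{(1)}(10)) = 1/12 · (0.00799554 − 0.636357) = -0.0523634.
Running total after k=1: 535.609.
Correction k=2: B_{4}/4! · (f^{(3)}(46) − f^{(3)}(10)) = −1/720 · (0.000343855 − 0.00101994) = 9.39006e-07.
Running total after k=2: 535.609.
Correction k=3: B_{6}/6! · (f^{(5)}(46) − f^{(5)}(10)) = 1/30240 · (3.09684e-07 − 7.93031e-07) = -1.59837e-11.
Running total after k=3: 535.609.
Correction k=4: B_{8}/8! · (f^{(7)}(46) − f^{(7)}(10)) = −1/1209600 · (2.09917e-10 − 5.08982e-10) = 2.47243e-16.

S_4 ≈ 535.609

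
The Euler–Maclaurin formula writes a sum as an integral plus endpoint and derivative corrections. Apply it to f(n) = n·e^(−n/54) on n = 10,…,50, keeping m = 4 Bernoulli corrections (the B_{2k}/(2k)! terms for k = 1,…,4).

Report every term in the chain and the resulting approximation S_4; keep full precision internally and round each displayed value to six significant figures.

The integral term ∫_10^50 x·e^(−x/54) dx = 646.905.
Endpoint term: (f(10) + f(50))/2 = (8.30950 + 19.8082)/2 = 14.0589.
So far: 660.964.
Order-1 term: 1/12 · (0.0293455 − 0.677071) = -0.0539771.
Running total after k=1: 660.910.
Order-2 term: −1/720 · (0.000281781 − 0.000802116) = 7.22688e-07.
Running total after k=2: 660.910.
Order-3 term: 1/30240 · (1.89814e-07 − 4.70522e-07) = -9.28265e-12.
Running total after k=3: 660.910.
Order-4 term: −1/1209600 · (9.70494e-11 − 2.28384e-10) = 1.08577e-16.

S_4 ≈ 660.910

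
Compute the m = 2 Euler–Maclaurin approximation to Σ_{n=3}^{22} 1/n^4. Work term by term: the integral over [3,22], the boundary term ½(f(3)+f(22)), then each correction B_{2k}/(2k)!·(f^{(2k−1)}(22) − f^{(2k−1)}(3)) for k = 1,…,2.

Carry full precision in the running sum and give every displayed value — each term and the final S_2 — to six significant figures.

S_2 ≈ 0.0197848

∫_3^22 1/x^4 dx evaluates to 0.0123144.
½[f(3) + f(22)] = ½[0.0123457 + 4.26883e-06] = 0.00617497.
So far: 0.0184893.
k=1: B_{2}/(2)! × [f^{(1)}(22) − f^{(1)}(3)] = 1/12 × (-7.76152e-07 − (-0.0164609)) = 0.00137168.
After k=1: 0.0198610.
k=2: B_{4}/(4)! × [f^{(3)}(22) − f^{(3)}(3)] = −1/720 × (-4.81086e-08 − (-0.0548697)) = -7.62078e-05.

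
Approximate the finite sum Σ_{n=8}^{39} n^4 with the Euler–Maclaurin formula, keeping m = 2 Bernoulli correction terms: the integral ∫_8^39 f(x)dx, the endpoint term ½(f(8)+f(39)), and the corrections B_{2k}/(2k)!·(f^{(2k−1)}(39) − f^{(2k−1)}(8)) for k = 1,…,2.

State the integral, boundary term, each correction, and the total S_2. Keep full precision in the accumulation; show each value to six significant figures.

S_2 ≈ 1.92167e+07

The integral term ∫_8^39 x^4 dx = 1.80383e+07.
Endpoint term: (f(8) + f(39))/2 = (4096.00 + 2.31344e+06)/2 = 1.15877e+06.
Integral + boundary = 1.91971e+07.
k=1: B_{2}/(2)! × [f^{(1)}(39) − f^{(1)}(8)] = 1/12 × (237276 − 2048.00) = 19602.3.
After k=1: 1.92167e+07.
k=2: B_{4}/(4)! × [f^{(3)}(39) − f^{(3)}(8)] = −1/720 × (936.000 − 192.000) = -1.03333.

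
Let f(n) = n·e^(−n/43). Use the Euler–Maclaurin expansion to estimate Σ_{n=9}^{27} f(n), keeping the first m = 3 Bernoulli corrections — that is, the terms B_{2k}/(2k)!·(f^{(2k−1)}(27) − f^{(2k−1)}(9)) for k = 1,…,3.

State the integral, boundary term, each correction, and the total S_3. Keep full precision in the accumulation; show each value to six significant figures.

S_3 ≈ 218.089

∫_9^27 x·e^(−x/43) dx evaluates to 207.271.
Boundary: ½(f(9) + f(27)) = ½(7.30035 + 14.4101) = 10.8552.
Integral + boundary = 218.126.
k=1: B_{2}/(2)! × [f^{(1)}(27) − f^{(1)}(9)] = 1/12 × (0.198589 − 0.641374) = -0.0368988.
Running total after k=1: 218.089.
k=2: B_{4}/(4)! × [f^{(3)}(27) − f^{(3)}(9)] = −1/720 × (0.000684697 − 0.00122427) = 7.49407e-07.
Running total after k=2: 218.089.
k=3: B_{6}/(6)! × [f^{(5)}(27) − f^{(5)}(9)] = 1/30240 × (6.82526e-07 − 1.13665e-06) = -1.50173e-11.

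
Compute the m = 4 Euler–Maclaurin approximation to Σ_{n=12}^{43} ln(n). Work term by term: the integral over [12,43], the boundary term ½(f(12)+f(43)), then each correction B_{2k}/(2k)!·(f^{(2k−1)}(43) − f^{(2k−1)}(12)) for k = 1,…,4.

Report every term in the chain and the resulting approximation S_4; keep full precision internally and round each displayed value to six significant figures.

S_4 ≈ 104.031

The integral term ∫_12^43 ln(x) dx = 100.913.
½[f(12) + f(43)] = ½[2.48491 + 3.76120] = 3.12305.
Integral + boundary = 104.036.
k=1: B_{2}/(2)! × [f^{(1)}(43) − f^{(1)}(12)] = 1/12 × (0.0232558 − 0.0833333) = -0.00500646.
Running total after k=1: 104.031.
k=2: B_{4}/(4)! × [f^{(3)}(43) − f^{(3)}(12)] = −1/720 × (2.51550e-05 − 0.00115741) = 1.57257e-06.
Running total after k=2: 104.031.
k=3: B_{6}/(6)! × [f^{(5)}(43) − f^{(5)}(12)] = 1/30240 × (1.63256e-07 − 9.64506e-05) = -3.18411e-09.
Running total after k=3: 104.031.
k=4: B_{8}/(8)! × [f^{(7)}(43) − f^{(7)}(12)] = −1/1209600 × (2.64883e-09 − 2.00939e-05) = 1.66098e-11.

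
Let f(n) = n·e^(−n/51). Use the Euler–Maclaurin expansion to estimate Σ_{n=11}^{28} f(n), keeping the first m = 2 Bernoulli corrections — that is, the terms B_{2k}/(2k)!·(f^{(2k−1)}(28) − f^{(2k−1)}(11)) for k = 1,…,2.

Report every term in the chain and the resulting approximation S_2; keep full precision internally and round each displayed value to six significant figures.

The integral term ∫_11^28 x·e^(−x/51) dx = 221.724.
Boundary: ½(f(11) + f(28)) = ½(8.86587 + 16.1704) = 12.5182.
So far: 234.242.
k=1: B_{2}/(2)! × [f^{(1)}(28) − f^{(1)}(11)] = 1/12 × (0.260448 − 0.632148) = -0.0309749.
After k=1: 234.211.
k=2: B_{4}/(4)! × [f^{(3)}(28) − f^{(3)}(11)] = −1/720 × (0.000544206 − 0.000862793) = 4.42482e-07.

S_2 ≈ 234.211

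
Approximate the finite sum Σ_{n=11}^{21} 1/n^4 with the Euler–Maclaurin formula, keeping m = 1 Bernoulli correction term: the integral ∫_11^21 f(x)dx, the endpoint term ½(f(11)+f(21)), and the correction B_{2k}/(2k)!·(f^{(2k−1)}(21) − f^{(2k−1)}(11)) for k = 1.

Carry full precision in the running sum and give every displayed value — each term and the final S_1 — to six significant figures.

S_1 ≈ 0.000253155

The integral term ∫_11^21 1/x^4 dx = 0.000214445.
Endpoint term: (f(11) + f(21))/2 = (6.83013e-05 + 5.14189e-06)/2 = 3.67216e-05.
Running total after boundary: 0.000251167.
k=1: B_{2}/(2)! × [f^{(1)}(21) − f^{(1)}(11)] = 1/12 × (-9.79408e-07 − (-2.48369e-05)) = 1.98812e-06.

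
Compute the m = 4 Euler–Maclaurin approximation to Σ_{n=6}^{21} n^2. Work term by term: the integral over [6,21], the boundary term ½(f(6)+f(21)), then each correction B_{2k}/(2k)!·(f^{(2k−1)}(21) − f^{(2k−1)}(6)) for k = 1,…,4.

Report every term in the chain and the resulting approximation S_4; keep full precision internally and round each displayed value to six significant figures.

The integral term ∫_6^21 x^2 dx = 3015.00.
Boundary: ½(f(6) + f(21)) = ½(36.0000 + 441.000) = 238.500.
Running total after boundary: 3253.50.
Order-1 term: 1/12 · (42.0000 − 12.0000) = 2.50000.
Partial sum through k=1: 3256.00.
Order-2 term: −1/720 · (0.00000 − 0.00000) = 0.00000.
Partial sum through k=2: 3256.00.
Order-3 term: 1/30240 · (0.00000 − 0.00000) = 0.00000.
Partial sum through k=3: 3256.00.
Order-4 term: −1/1209600 · (0.00000 − 0.00000) = 0.00000.

S_4 ≈ 3256.00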